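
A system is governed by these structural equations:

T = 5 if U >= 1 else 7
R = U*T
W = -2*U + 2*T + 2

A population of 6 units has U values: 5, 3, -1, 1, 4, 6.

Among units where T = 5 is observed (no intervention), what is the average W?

Observing T=5 restricts to units where T's equation naturally yields 5: U ∈ {5, 3, 1, 4, 6}. In that subpopulation W = 2, 6, 10, 4, 0, mean 4.4.

4.4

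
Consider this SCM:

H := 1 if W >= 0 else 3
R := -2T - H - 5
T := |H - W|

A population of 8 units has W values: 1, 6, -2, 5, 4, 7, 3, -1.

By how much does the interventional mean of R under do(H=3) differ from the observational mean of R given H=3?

3.75

The intervention sets H=3 in all 8 units regardless of W. Recomputing R per unit gives -12, -14, -18, -12, -10, -16, -8, -16; average -13.25.
E[R|H=3] averages over only the 2 units with H=3 (W = -2, -1): R = -18, -16, mean -17.
Difference = -13.25 − (-17) = 3.75.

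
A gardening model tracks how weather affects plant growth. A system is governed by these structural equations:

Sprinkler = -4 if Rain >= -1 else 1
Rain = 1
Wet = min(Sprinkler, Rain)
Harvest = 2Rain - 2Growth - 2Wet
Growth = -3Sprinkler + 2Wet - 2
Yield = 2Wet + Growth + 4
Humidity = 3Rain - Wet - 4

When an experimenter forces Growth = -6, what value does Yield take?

Under do(Growth=-6), the mechanism Growth = -3Sprinkler + 2Wet - 2 is discarded; Growth is fixed at -6.
Sprinkler = -4 if Rain >= -1 else 1  [with Rain=1]  = -4
Wet = min(Sprinkler, Rain)  [with Sprinkler=-4, Rain=1]  = -4
Yield = 2Wet + Growth + 4  [with Wet=-4, Growth=-6]  = -10

-10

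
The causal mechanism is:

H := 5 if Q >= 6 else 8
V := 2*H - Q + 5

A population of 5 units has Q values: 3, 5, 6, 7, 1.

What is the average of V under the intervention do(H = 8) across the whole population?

16.6

do(H=8) breaks H's dependence on Q. With H=8 fixed, V across the units is 18, 16, 15, 14, 20, mean 16.6.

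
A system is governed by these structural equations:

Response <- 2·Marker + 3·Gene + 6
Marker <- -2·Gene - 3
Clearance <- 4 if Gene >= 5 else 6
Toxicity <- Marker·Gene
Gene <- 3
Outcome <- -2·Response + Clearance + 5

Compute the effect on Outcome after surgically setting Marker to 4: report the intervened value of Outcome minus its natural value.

-52

Under do(Marker=4), the mechanism Marker <- -2·Gene - 3 is discarded; Marker is fixed at 4.
Response = 2·Marker + 3·Gene + 6  [with Marker=4, Gene=3]  = 23
Clearance = 4 if Gene >= 5 else 6  [with Gene=3]  = 6
Outcome = -2·Response + Clearance + 5  [with Response=23, Clearance=6]  = -35
Without intervention: Marker = -2·Gene - 3  [with Gene=3]  = -9; Response = 2·Marker + 3·Gene + 6  [with Marker=-9, Gene=3]  = -3; Clearance = 4 if Gene >= 5 else 6  [with Gene=3]  = 6; Outcome = -2·Response + Clearance + 5  [with Response=-3, Clearance=6]  = 17.
Change = -35 − 17 = -52.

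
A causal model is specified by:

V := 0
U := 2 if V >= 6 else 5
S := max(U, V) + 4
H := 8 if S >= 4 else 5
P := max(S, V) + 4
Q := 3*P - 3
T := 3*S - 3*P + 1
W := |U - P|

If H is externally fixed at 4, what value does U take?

5

The intervention breaks the incoming arrows to H: H := 8 if S >= 4 else 5 no longer applies, and H = 4.
Since U is not a descendant of the intervened variable, it is unaffected.
U = 2 if V >= 6 else 5  [with V=0]  = 5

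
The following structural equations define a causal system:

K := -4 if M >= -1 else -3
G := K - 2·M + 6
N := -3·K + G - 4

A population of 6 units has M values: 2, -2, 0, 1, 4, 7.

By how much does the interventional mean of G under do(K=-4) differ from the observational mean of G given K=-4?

1.6

Every unit gets K=-4 under the intervention. G values become -2, 6, 2, 0, -6, -12; E[G|do(K=-4)] = -2.
E[G|K=-4] averages over only the 5 units with K=-4 (M = 2, 0, 1, 4, 7): G = -2, 2, 0, -6, -12, mean -3.6.
Difference = -2 − (-3.6) = 1.6.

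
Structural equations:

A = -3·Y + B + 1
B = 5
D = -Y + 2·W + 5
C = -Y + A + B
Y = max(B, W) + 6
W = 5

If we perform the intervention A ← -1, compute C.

The intervention breaks the incoming arrows to A: A = -3·Y + B + 1 no longer applies, and A = -1.
Y = max(B, W) + 6  [with B=5, W=5]  = 11
C = -Y + A + B  [with Y=11, A=-1, B=5]  = -7

-7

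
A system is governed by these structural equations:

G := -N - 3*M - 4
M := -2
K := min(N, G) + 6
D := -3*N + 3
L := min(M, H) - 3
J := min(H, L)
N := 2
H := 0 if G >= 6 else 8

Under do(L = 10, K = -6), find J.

Under do(L = 10, K = -6), each intervened variable's structural equation is replaced by its fixed value.
G = -N - 3*M - 4  [with N=2, M=-2]  = 0
H = 0 if G >= 6 else 8  [with G=0]  = 8
J = min(H, L)  [with H=8, L=10]  = 8

8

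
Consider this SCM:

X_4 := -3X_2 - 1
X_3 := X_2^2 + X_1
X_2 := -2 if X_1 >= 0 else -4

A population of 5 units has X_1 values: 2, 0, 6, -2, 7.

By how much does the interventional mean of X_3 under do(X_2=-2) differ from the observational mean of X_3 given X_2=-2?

-1.15

Under do(X_2=-2), X_2's equation is replaced by X_2=-2 for every unit. Per-unit X_3: 6, 4, 10, 2, 11. Mean = 6.6.
E[X_3|X_2=-2] averages over only the 4 units with X_2=-2 (X_1 = 2, 0, 6, 7): X_3 = 6, 4, 10, 11, mean 7.75.
Difference = 6.6 − 7.75 = -1.15.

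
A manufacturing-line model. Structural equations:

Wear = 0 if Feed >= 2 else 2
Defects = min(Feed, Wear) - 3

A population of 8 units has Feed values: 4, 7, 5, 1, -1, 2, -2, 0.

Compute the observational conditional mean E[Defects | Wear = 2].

Observing Wear=2 restricts to units where Wear's equation naturally yields 2: Feed ∈ {1, -1, -2, 0}. In that subpopulation Defects = -2, -4, -5, -3, mean -3.5.

-3.5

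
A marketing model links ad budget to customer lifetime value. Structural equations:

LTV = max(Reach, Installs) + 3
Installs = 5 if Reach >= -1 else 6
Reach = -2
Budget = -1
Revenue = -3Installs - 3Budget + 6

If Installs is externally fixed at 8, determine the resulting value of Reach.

Under do(Installs=8), the mechanism Installs = 5 if Reach >= -1 else 6 is discarded; Installs is fixed at 8.
Since Reach is not a descendant of the intervened variable, it is unaffected.

-2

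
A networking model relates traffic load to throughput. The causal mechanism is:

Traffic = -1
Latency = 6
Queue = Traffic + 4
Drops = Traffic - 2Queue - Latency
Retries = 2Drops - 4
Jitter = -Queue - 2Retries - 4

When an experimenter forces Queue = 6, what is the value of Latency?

Under do(Queue=6), the mechanism Queue = Traffic + 4 is discarded; Queue is fixed at 6.
Since Latency is not a descendant of the intervened variable, it is unaffected.

6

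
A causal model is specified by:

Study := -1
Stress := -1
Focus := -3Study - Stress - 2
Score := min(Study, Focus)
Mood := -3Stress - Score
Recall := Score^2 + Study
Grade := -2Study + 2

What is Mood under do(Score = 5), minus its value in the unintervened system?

Intervening sets Score = 5 and removes its equation (Score := min(Study, Focus)).
Mood = -3Stress - Score  [with Stress=-1, Score=5]  = -2
Without intervention: Focus = -3Study - Stress - 2  [with Study=-1, Stress=-1]  = 2; Score = min(Study, Focus)  [with Study=-1, Focus=2]  = -1; Mood = -3Stress - Score  [with Stress=-1, Score=-1]  = 4.
Change = -2 − 4 = -6.

-6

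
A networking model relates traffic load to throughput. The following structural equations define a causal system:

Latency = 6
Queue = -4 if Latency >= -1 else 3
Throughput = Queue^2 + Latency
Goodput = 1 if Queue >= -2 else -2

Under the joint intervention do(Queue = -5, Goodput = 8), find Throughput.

31

The joint intervention fixes Queue = -5, Goodput = 8, removing each variable's own equation.
Throughput = Queue^2 + Latency  [with Queue=-5, Latency=6]  = 31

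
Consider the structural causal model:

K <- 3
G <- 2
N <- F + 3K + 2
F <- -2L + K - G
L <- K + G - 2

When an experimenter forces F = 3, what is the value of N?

Intervening sets F = 3 and removes its equation (F <- -2L + K - G).
N = F + 3K + 2  [with F=3, K=3]  = 14

14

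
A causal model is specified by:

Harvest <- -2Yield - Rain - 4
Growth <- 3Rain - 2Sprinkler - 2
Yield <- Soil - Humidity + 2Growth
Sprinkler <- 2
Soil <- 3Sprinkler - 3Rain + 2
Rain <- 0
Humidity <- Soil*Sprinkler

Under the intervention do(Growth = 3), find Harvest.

0

The intervention breaks the incoming arrows to Growth: Growth <- 3Rain - 2Sprinkler - 2 no longer applies, and Growth = 3.
Soil = 3Sprinkler - 3Rain + 2  [with Sprinkler=2, Rain=0]  = 8
Humidity = Soil*Sprinkler  [with Soil=8, Sprinkler=2]  = 16
Yield = Soil - Humidity + 2Growth  [with Soil=8, Humidity=16, Growth=3]  = -2
Harvest = -2Yield - Rain - 4  [with Yield=-2, Rain=0]  = 0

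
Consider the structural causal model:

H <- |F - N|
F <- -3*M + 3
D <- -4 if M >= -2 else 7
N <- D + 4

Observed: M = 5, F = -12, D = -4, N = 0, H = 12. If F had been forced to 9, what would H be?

do(F=9) replaces the equation F <- -3*M + 3 with the constant F = 9.
D = -4 if M >= -2 else 7  [with M=5]  = -4
N = D + 4  [with D=-4]  = 0
H = |F - N|  [with F=9, N=0]  = 9

9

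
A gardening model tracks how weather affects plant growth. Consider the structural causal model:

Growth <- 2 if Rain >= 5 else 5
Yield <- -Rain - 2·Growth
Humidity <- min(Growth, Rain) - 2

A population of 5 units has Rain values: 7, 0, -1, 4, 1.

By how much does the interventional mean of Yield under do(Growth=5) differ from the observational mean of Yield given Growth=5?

-1.2

The intervention sets Growth=5 in all 5 units regardless of Rain. Recomputing Yield per unit gives -17, -10, -9, -14, -11; average -12.2.
Observing Growth=5 restricts to units where Growth's equation naturally yields 5: Rain ∈ {0, -1, 4, 1}. In that subpopulation Yield = -10, -9, -14, -11, mean -11.
Difference = -12.2 − (-11) = -1.2.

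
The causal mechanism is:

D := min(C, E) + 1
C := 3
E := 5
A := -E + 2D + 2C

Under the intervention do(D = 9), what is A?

The intervention breaks the incoming arrows to D: D := min(C, E) + 1 no longer applies, and D = 9.
A = -E + 2D + 2C  [with E=5, D=9, C=3]  = 19

19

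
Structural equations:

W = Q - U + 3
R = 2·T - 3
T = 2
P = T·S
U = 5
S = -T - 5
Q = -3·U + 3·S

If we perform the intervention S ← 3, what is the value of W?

Under do(S=3), the mechanism S = -T - 5 is discarded; S is fixed at 3.
Q = -3·U + 3·S  [with U=5, S=3]  = -6
W = Q - U + 3  [with Q=-6, U=5]  = -8

-8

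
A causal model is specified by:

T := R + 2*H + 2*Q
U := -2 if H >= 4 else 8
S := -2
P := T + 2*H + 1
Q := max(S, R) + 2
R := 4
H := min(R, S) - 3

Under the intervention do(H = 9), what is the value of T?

Intervening sets H = 9 and removes its equation (H := min(R, S) - 3).
Q = max(S, R) + 2  [with S=-2, R=4]  = 6
T = R + 2*H + 2*Q  [with R=4, H=9, Q=6]  = 34

34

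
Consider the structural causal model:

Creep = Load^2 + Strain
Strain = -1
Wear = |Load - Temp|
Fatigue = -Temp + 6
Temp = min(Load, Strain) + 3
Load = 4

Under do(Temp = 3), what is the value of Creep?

15

The intervention breaks the incoming arrows to Temp: Temp = min(Load, Strain) + 3 no longer applies, and Temp = 3.
Creep is not downstream of the intervention, so its value is determined by the original equations.
Creep = Load^2 + Strain  [with Load=4, Strain=-1]  = 15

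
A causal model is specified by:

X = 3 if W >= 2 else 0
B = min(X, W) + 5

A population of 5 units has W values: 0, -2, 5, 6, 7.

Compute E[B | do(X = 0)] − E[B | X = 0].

Under do(X=0), X's equation is replaced by X=0 for every unit. Per-unit B: 5, 3, 5, 5, 5. Mean = 4.6.
E[B|X=0] averages over only the 2 units with X=0 (W = 0, -2): B = 5, 3, mean 4.
Difference = 4.6 − 4 = 0.6.

0.6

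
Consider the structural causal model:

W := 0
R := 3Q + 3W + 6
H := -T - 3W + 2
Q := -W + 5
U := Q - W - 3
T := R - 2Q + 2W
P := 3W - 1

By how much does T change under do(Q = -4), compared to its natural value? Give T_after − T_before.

Under do(Q=-4), the mechanism Q := -W + 5 is discarded; Q is fixed at -4.
R = 3Q + 3W + 6  [with Q=-4, W=0]  = -6
T = R - 2Q + 2W  [with R=-6, Q=-4, W=0]  = 2
Without intervention: Q = -W + 5  [with W=0]  = 5; R = 3Q + 3W + 6  [with Q=5, W=0]  = 21; T = R - 2Q + 2W  [with R=21, Q=5, W=0]  = 11.
Change = 2 − 11 = -9.

-9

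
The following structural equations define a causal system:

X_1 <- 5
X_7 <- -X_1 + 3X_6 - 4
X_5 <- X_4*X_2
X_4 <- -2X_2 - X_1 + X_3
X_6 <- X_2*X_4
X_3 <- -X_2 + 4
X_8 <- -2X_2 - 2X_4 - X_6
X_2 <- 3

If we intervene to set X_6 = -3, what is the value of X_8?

17

Intervening sets X_6 = -3 and removes its equation (X_6 <- X_2*X_4).
X_3 = -X_2 + 4  [with X_2=3]  = 1
X_4 = -2X_2 - X_1 + X_3  [with X_2=3, X_1=5, X_3=1]  = -10
X_8 = -2X_2 - 2X_4 - X_6  [with X_2=3, X_4=-10, X_6=-3]  = 17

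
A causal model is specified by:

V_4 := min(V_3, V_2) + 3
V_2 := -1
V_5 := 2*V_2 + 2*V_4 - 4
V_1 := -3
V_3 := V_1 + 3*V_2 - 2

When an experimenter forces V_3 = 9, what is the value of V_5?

-2

do(V_3=9) replaces the equation V_3 := V_1 + 3*V_2 - 2 with the constant V_3 = 9.
V_4 = min(V_3, V_2) + 3  [with V_3=9, V_2=-1]  = 2
V_5 = 2*V_2 + 2*V_4 - 4  [with V_2=-1, V_4=2]  = -2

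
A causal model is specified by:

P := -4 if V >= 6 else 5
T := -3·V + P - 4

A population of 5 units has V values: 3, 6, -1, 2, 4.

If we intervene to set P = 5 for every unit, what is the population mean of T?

The intervention sets P=5 in all 5 units regardless of V. Recomputing T per unit gives -8, -17, 4, -5, -11; average -7.4.

-7.4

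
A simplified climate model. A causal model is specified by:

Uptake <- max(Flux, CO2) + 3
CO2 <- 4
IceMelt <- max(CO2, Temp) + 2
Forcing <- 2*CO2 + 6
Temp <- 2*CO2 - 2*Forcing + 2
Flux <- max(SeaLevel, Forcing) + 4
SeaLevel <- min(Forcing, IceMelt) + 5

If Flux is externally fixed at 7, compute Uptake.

10

Intervening sets Flux = 7 and removes its equation (Flux <- max(SeaLevel, Forcing) + 4).
Uptake = max(Flux, CO2) + 3  [with Flux=7, CO2=4]  = 10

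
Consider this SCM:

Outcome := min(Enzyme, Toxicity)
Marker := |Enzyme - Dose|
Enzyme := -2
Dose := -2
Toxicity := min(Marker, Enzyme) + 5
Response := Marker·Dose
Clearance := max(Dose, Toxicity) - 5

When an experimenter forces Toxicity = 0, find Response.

0

The intervention breaks the incoming arrows to Toxicity: Toxicity := min(Marker, Enzyme) + 5 no longer applies, and Toxicity = 0.
Since Response is not a descendant of the intervened variable, it is unaffected.
Marker = |Enzyme - Dose|  [with Enzyme=-2, Dose=-2]  = 0
Response = Marker·Dose  [with Marker=0, Dose=-2]  = 0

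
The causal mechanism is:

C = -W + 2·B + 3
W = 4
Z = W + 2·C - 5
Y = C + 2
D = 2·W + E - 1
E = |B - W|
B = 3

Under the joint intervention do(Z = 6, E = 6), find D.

Setting Z = 6, E = 6 by intervention discards those variables' equations.
D = 2·W + E - 1  [with W=4, E=6]  = 13

13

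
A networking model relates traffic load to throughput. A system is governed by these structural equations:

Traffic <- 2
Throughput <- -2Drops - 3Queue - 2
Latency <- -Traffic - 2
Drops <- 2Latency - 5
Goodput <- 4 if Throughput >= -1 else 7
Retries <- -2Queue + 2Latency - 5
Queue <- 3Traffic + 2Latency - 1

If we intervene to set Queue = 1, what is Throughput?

The intervention breaks the incoming arrows to Queue: Queue <- 3Traffic + 2Latency - 1 no longer applies, and Queue = 1.
Latency = -Traffic - 2  [with Traffic=2]  = -4
Drops = 2Latency - 5  [with Latency=-4]  = -13
Throughput = -2Drops - 3Queue - 2  [with Drops=-13, Queue=1]  = 21

21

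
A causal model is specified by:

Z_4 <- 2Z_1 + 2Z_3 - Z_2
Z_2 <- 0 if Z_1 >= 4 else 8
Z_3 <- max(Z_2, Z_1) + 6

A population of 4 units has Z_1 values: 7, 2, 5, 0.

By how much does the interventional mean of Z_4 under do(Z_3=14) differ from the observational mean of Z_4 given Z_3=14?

9

Every unit gets Z_3=14 under the intervention. Z_4 values become 42, 24, 38, 20; E[Z_4|do(Z_3=14)] = 31.
Conditioning on Z_3=14 selects the 2 unit(s) with Z_1 ∈ {2, 0}. Their Z_4 values: 24, 20. Mean = 22.
Difference = 31 − 22 = 9.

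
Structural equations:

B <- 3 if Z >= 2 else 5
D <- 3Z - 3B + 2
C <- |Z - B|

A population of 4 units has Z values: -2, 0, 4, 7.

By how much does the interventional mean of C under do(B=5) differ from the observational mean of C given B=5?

The intervention sets B=5 in all 4 units regardless of Z. Recomputing C per unit gives 7, 5, 1, 2; average 3.75.
Observing B=5 restricts to units where B's equation naturally yields 5: Z ∈ {-2, 0}. In that subpopulation C = 7, 5, mean 6.
Difference = 3.75 − 6 = -2.25.

-2.25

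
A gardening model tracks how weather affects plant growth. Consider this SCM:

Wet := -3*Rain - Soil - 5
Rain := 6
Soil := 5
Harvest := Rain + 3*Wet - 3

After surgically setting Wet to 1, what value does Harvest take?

The intervention breaks the incoming arrows to Wet: Wet := -3*Rain - Soil - 5 no longer applies, and Wet = 1.
Harvest = Rain + 3*Wet - 3  [with Rain=6, Wet=1]  = 6

6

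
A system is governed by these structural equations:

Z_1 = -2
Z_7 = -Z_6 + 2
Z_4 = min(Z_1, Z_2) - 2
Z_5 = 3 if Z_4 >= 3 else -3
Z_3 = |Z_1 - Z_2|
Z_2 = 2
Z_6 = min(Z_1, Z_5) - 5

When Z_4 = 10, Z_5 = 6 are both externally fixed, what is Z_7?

9

Under do(Z_4 = 10, Z_5 = 6), each intervened variable's structural equation is replaced by its fixed value.
Z_6 = min(Z_1, Z_5) - 5  [with Z_1=-2, Z_5=6]  = -7
Z_7 = -Z_6 + 2  [with Z_6=-7]  = 9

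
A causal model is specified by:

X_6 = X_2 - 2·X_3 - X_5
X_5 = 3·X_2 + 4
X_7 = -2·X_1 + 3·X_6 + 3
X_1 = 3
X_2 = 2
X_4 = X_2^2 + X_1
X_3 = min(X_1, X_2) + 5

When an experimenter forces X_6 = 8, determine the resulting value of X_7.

21

Intervening sets X_6 = 8 and removes its equation (X_6 = X_2 - 2·X_3 - X_5).
X_7 = -2·X_1 + 3·X_6 + 3  [with X_1=3, X_6=8]  = 21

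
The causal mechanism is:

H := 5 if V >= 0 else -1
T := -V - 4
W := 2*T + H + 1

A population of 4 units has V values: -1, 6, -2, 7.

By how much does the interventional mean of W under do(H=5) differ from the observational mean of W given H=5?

8

do(H=5) breaks H's dependence on V. With H=5 fixed, W across the units is 0, -14, 2, -16, mean -7.
Observing H=5 restricts to units where H's equation naturally yields 5: V ∈ {6, 7}. In that subpopulation W = -14, -16, mean -15.
Difference = -7 − (-15) = 8.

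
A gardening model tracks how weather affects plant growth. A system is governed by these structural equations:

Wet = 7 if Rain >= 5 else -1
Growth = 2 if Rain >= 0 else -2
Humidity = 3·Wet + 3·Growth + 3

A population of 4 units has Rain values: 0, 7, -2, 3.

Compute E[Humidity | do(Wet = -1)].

do(Wet=-1) breaks Wet's dependence on Rain. With Wet=-1 fixed, Humidity across the units is 6, 6, -6, 6, mean 3.

3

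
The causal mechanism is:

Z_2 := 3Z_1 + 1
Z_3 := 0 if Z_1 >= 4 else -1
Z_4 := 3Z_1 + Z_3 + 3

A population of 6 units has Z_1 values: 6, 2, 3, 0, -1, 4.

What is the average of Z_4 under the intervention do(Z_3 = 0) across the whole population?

Under do(Z_3=0), Z_3's equation is replaced by Z_3=0 for every unit. Per-unit Z_4: 21, 9, 12, 3, 0, 15. Mean = 10.

10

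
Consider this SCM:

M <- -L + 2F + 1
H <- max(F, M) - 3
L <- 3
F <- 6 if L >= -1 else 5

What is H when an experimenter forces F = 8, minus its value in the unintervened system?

4

Under do(F=8), the mechanism F <- 6 if L >= -1 else 5 is discarded; F is fixed at 8.
M = -L + 2F + 1  [with L=3, F=8]  = 14
H = max(F, M) - 3  [with F=8, M=14]  = 11
Without intervention: F = 6 if L >= -1 else 5  [with L=3]  = 6; M = -L + 2F + 1  [with L=3, F=6]  = 10; H = max(F, M) - 3  [with F=6, M=10]  = 7.
Change = 11 − 7 = 4.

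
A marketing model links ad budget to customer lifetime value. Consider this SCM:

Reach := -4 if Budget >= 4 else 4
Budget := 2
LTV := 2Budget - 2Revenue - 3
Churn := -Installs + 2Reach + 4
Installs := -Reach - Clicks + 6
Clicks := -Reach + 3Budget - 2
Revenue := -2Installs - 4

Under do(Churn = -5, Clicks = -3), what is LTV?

The joint intervention fixes Churn = -5, Clicks = -3, removing each variable's own equation.
Reach = -4 if Budget >= 4 else 4  [with Budget=2]  = 4
Installs = -Reach - Clicks + 6  [with Reach=4, Clicks=-3]  = 5
Revenue = -2Installs - 4  [with Installs=5]  = -14
LTV = 2Budget - 2Revenue - 3  [with Budget=2, Revenue=-14]  = 29

29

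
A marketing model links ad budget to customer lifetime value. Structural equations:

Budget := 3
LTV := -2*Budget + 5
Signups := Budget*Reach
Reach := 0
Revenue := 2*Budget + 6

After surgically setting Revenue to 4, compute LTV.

Intervening sets Revenue = 4 and removes its equation (Revenue := 2*Budget + 6).
No directed path runs from Revenue to LTV, so LTV keeps its natural value.
LTV = -2*Budget + 5  [with Budget=3]  = -1

-1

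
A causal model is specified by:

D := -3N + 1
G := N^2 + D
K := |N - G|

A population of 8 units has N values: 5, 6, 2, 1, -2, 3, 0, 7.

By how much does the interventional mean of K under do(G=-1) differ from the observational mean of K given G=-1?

1.5

Every unit gets G=-1 under the intervention. K values become 6, 7, 3, 2, 1, 4, 1, 8; E[K|do(G=-1)] = 4.
E[K|G=-1] averages over only the 2 units with G=-1 (N = 2, 1): K = 3, 2, mean 2.5.
Difference = 4 − 2.5 = 1.5.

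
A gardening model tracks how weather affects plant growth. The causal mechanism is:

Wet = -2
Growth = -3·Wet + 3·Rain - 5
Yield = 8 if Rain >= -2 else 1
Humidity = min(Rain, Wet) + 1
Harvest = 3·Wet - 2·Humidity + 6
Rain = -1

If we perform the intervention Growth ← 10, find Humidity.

-1

The intervention breaks the incoming arrows to Growth: Growth = -3·Wet + 3·Rain - 5 no longer applies, and Growth = 10.
Humidity is not downstream of the intervention, so its value is determined by the original equations.
Humidity = min(Rain, Wet) + 1  [with Rain=-1, Wet=-2]  = -1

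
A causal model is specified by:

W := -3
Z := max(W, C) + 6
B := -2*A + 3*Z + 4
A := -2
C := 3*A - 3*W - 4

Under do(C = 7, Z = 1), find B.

11

Setting C = 7, Z = 1 by intervention discards those variables' equations.
B = -2*A + 3*Z + 4  [with A=-2, Z=1]  = 11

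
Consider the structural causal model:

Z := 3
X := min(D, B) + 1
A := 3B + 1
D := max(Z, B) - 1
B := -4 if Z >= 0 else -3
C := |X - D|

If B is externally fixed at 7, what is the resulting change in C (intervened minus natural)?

-4

Under do(B=7), the mechanism B := -4 if Z >= 0 else -3 is discarded; B is fixed at 7.
D = max(Z, B) - 1  [with Z=3, B=7]  = 6
X = min(D, B) + 1  [with D=6, B=7]  = 7
C = |X - D|  [with X=7, D=6]  = 1
Without intervention: B = -4 if Z >= 0 else -3  [with Z=3]  = -4; D = max(Z, B) - 1  [with Z=3, B=-4]  = 2; X = min(D, B) + 1  [with D=2, B=-4]  = -3; C = |X - D|  [with X=-3, D=2]  = 5.
Change = 1 − 5 = -4.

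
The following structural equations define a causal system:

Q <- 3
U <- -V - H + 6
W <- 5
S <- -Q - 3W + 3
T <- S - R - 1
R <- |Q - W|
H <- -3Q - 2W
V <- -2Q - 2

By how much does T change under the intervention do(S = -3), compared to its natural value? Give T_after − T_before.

The intervention breaks the incoming arrows to S: S <- -Q - 3W + 3 no longer applies, and S = -3.
R = |Q - W|  [with Q=3, W=5]  = 2
T = S - R - 1  [with S=-3, R=2]  = -6
Without intervention: S = -Q - 3W + 3  [with Q=3, W=5]  = -15; R = |Q - W|  [with Q=3, W=5]  = 2; T = S - R - 1  [with S=-15, R=2]  = -18.
Change = -6 − (-18) = 12.

12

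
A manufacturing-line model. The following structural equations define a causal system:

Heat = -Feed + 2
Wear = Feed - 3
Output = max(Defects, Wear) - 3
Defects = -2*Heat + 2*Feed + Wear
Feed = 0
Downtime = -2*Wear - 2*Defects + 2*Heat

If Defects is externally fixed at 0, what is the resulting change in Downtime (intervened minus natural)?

-14

Under do(Defects=0), the mechanism Defects = -2*Heat + 2*Feed + Wear is discarded; Defects is fixed at 0.
Heat = -Feed + 2  [with Feed=0]  = 2
Wear = Feed - 3  [with Feed=0]  = -3
Downtime = -2*Wear - 2*Defects + 2*Heat  [with Wear=-3, Defects=0, Heat=2]  = 10
Without intervention: Heat = -Feed + 2  [with Feed=0]  = 2; Wear = Feed - 3  [with Feed=0]  = -3; Defects = -2*Heat + 2*Feed + Wear  [with Heat=2, Feed=0, Wear=-3]  = -7; Downtime = -2*Wear - 2*Defects + 2*Heat  [with Wear=-3, Defects=-7, Heat=2]  = 24.
Change = 10 − 24 = -14.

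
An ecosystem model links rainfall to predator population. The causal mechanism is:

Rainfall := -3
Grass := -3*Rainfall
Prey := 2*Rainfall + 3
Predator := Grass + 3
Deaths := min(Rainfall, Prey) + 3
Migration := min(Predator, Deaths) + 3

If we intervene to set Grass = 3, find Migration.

Under do(Grass=3), the mechanism Grass := -3*Rainfall is discarded; Grass is fixed at 3.
Prey = 2*Rainfall + 3  [with Rainfall=-3]  = -3
Predator = Grass + 3  [with Grass=3]  = 6
Deaths = min(Rainfall, Prey) + 3  [with Rainfall=-3, Prey=-3]  = 0
Migration = min(Predator, Deaths) + 3  [with Predator=6, Deaths=0]  = 3

3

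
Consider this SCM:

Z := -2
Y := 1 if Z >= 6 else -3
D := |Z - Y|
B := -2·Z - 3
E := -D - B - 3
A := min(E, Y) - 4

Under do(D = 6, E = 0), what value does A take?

-7

Setting D = 6, E = 0 by intervention discards those variables' equations.
Y = 1 if Z >= 6 else -3  [with Z=-2]  = -3
A = min(E, Y) - 4  [with E=0, Y=-3]  = -7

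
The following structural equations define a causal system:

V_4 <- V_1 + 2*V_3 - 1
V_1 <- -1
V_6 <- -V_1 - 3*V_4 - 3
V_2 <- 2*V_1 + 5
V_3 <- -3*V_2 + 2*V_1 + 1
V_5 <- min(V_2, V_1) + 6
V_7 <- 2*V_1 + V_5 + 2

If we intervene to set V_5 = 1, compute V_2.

3

Under do(V_5=1), the mechanism V_5 <- min(V_2, V_1) + 6 is discarded; V_5 is fixed at 1.
No directed path runs from V_5 to V_2, so V_2 keeps its natural value.
V_2 = 2*V_1 + 5  [with V_1=-1]  = 3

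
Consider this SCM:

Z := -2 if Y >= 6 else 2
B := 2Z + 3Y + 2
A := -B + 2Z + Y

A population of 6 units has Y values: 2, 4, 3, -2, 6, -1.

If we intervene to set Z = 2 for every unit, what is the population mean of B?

do(Z=2) breaks Z's dependence on Y. With Z=2 fixed, B across the units is 12, 18, 15, 0, 24, 3, mean 12.

12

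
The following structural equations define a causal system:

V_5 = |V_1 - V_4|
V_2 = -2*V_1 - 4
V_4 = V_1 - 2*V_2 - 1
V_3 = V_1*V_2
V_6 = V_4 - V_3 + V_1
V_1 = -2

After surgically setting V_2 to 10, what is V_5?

21

do(V_2=10) replaces the equation V_2 = -2*V_1 - 4 with the constant V_2 = 10.
V_4 = V_1 - 2*V_2 - 1  [with V_1=-2, V_2=10]  = -23
V_5 = |V_1 - V_4|  [with V_1=-2, V_4=-23]  = 21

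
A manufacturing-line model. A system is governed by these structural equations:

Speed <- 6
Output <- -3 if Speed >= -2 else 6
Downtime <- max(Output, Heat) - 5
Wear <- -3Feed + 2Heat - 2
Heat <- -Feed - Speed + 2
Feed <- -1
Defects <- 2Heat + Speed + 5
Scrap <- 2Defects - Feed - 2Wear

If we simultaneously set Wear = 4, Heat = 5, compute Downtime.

The joint intervention fixes Wear = 4, Heat = 5, removing each variable's own equation.
Output = -3 if Speed >= -2 else 6  [with Speed=6]  = -3
Downtime = max(Output, Heat) - 5  [with Output=-3, Heat=5]  = 0

0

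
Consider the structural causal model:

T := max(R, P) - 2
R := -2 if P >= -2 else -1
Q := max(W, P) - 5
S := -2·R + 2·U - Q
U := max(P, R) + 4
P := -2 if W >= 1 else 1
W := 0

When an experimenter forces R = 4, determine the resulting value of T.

Intervening sets R = 4 and removes its equation (R := -2 if P >= -2 else -1).
P = -2 if W >= 1 else 1  [with W=0]  = 1
T = max(R, P) - 2  [with R=4, P=1]  = 2

2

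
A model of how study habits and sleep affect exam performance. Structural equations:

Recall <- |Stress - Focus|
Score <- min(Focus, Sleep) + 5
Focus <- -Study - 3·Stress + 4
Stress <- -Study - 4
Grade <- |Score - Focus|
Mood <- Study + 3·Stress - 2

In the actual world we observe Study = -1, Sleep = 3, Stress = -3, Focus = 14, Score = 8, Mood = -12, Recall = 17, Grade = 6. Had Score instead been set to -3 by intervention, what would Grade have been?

17

do(Score=-3) replaces the equation Score <- min(Focus, Sleep) + 5 with the constant Score = -3.
Stress = -Study - 4  [with Study=-1]  = -3
Focus = -Study - 3·Stress + 4  [with Study=-1, Stress=-3]  = 14
Grade = |Score - Focus|  [with Score=-3, Focus=14]  = 17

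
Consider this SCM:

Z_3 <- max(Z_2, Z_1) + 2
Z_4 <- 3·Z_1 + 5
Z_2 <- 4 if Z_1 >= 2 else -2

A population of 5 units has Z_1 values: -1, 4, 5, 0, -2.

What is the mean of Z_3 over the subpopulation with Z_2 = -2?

Observing Z_2=-2 restricts to units where Z_2's equation naturally yields -2: Z_1 ∈ {-1, 0, -2}. In that subpopulation Z_3 = 1, 2, 0, mean 1.

1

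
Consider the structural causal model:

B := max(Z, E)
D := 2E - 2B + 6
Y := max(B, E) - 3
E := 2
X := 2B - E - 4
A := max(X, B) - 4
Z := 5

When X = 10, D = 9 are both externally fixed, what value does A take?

The joint intervention fixes X = 10, D = 9, removing each variable's own equation.
B = max(Z, E)  [with Z=5, E=2]  = 5
A = max(X, B) - 4  [with X=10, B=5]  = 6

6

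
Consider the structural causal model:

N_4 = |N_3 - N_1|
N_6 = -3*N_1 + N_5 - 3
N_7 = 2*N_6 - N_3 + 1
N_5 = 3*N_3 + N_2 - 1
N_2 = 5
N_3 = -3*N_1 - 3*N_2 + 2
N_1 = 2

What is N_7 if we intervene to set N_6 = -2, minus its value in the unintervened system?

Intervening sets N_6 = -2 and removes its equation (N_6 = -3*N_1 + N_5 - 3).
N_3 = -3*N_1 - 3*N_2 + 2  [with N_1=2, N_2=5]  = -19
N_7 = 2*N_6 - N_3 + 1  [with N_6=-2, N_3=-19]  = 16
Without intervention: N_3 = -3*N_1 - 3*N_2 + 2  [with N_1=2, N_2=5]  = -19; N_5 = 3*N_3 + N_2 - 1  [with N_3=-19, N_2=5]  = -53; N_6 = -3*N_1 + N_5 - 3  [with N_1=2, N_5=-53]  = -62; N_7 = 2*N_6 - N_3 + 1  [with N_6=-62, N_3=-19]  = -104.
Change = 16 − (-104) = 120.

120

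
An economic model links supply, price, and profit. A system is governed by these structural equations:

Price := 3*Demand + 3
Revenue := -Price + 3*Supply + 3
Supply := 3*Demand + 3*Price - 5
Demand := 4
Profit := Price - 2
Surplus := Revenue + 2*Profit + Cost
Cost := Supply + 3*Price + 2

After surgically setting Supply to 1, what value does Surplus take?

The intervention breaks the incoming arrows to Supply: Supply := 3*Demand + 3*Price - 5 no longer applies, and Supply = 1.
Price = 3*Demand + 3  [with Demand=4]  = 15
Cost = Supply + 3*Price + 2  [with Supply=1, Price=15]  = 48
Revenue = -Price + 3*Supply + 3  [with Price=15, Supply=1]  = -9
Profit = Price - 2  [with Price=15]  = 13
Surplus = Revenue + 2*Profit + Cost  [with Revenue=-9, Profit=13, Cost=48]  = 65

65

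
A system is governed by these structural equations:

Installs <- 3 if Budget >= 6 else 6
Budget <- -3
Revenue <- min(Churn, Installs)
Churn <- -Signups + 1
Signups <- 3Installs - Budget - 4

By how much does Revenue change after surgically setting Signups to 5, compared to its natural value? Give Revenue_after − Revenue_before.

12

do(Signups=5) replaces the equation Signups <- 3Installs - Budget - 4 with the constant Signups = 5.
Installs = 3 if Budget >= 6 else 6  [with Budget=-3]  = 6
Churn = -Signups + 1  [with Signups=5]  = -4
Revenue = min(Churn, Installs)  [with Churn=-4, Installs=6]  = -4
Without intervention: Installs = 3 if Budget >= 6 else 6  [with Budget=-3]  = 6; Signups = 3Installs - Budget - 4  [with Installs=6, Budget=-3]  = 17; Churn = -Signups + 1  [with Signups=17]  = -16; Revenue = min(Churn, Installs)  [with Churn=-16, Installs=6]  = -16.
Change = -4 − (-16) = 12.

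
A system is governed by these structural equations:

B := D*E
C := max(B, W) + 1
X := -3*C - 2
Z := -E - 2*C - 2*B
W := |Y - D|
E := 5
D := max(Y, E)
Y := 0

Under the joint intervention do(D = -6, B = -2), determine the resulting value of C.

7

Setting D = -6, B = -2 by intervention discards those variables' equations.
W = |Y - D|  [with Y=0, D=-6]  = 6
C = max(B, W) + 1  [with B=-2, W=6]  = 7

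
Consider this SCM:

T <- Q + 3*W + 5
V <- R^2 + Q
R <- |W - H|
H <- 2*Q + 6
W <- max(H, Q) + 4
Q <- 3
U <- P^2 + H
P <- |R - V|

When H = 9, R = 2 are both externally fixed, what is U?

Setting H = 9, R = 2 by intervention discards those variables' equations.
V = R^2 + Q  [with R=2, Q=3]  = 7
P = |R - V|  [with R=2, V=7]  = 5
U = P^2 + H  [with P=5, H=9]  = 34

34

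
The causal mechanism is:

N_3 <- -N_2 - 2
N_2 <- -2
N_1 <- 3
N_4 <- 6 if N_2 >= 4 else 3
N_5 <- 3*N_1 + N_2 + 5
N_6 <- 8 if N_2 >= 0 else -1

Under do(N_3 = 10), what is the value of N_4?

3

The intervention breaks the incoming arrows to N_3: N_3 <- -N_2 - 2 no longer applies, and N_3 = 10.
N_4 is not downstream of the intervention, so its value is determined by the original equations.
N_4 = 6 if N_2 >= 4 else 3  [with N_2=-2]  = 3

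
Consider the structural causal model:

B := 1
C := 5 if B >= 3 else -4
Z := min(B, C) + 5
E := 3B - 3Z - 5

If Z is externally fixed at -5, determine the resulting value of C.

Under do(Z=-5), the mechanism Z := min(B, C) + 5 is discarded; Z is fixed at -5.
Since C is not a descendant of the intervened variable, it is unaffected.
C = 5 if B >= 3 else -4  [with B=1]  = -4

-4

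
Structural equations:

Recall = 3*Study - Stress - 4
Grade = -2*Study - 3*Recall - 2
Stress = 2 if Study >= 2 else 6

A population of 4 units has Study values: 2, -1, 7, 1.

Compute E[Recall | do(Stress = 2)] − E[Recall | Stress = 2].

-6.75

do(Stress=2) breaks Stress's dependence on Study. With Stress=2 fixed, Recall across the units is 0, -9, 15, -3, mean 0.75.
E[Recall|Stress=2] averages over only the 2 units with Stress=2 (Study = 2, 7): Recall = 0, 15, mean 7.5.
Difference = 0.75 − 7.5 = -6.75.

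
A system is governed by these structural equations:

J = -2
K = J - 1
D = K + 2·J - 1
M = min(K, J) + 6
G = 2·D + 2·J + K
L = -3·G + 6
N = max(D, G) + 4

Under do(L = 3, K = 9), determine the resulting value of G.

13

The joint intervention fixes L = 3, K = 9, removing each variable's own equation.
D = K + 2·J - 1  [with K=9, J=-2]  = 4
G = 2·D + 2·J + K  [with D=4, J=-2, K=9]  = 13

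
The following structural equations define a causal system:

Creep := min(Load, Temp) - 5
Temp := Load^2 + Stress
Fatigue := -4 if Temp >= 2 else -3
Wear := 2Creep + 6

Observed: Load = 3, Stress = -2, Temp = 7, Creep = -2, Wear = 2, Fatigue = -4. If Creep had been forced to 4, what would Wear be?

Intervening sets Creep = 4 and removes its equation (Creep := min(Load, Temp) - 5).
Wear = 2Creep + 6  [with Creep=4]  = 14

14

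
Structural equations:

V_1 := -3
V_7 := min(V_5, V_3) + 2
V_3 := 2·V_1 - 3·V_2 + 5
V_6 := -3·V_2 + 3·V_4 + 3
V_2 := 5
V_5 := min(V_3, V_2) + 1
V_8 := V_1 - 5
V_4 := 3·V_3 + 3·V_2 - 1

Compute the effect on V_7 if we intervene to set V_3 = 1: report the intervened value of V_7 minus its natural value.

17

The intervention breaks the incoming arrows to V_3: V_3 := 2·V_1 - 3·V_2 + 5 no longer applies, and V_3 = 1.
V_5 = min(V_3, V_2) + 1  [with V_3=1, V_2=5]  = 2
V_7 = min(V_5, V_3) + 2  [with V_5=2, V_3=1]  = 3
Without intervention: V_3 = 2·V_1 - 3·V_2 + 5  [with V_1=-3, V_2=5]  = -16; V_5 = min(V_3, V_2) + 1  [with V_3=-16, V_2=5]  = -15; V_7 = min(V_5, V_3) + 2  [with V_5=-15, V_3=-16]  = -14.
Change = 3 − (-14) = 17.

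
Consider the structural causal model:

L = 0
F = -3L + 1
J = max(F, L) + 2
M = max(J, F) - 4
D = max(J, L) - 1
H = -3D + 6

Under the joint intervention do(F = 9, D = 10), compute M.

The joint intervention fixes F = 9, D = 10, removing each variable's own equation.
J = max(F, L) + 2  [with F=9, L=0]  = 11
M = max(J, F) - 4  [with J=11, F=9]  = 7

7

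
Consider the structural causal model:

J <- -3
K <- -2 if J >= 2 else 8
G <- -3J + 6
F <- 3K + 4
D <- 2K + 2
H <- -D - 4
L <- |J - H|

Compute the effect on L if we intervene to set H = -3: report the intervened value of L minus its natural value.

Intervening sets H = -3 and removes its equation (H <- -D - 4).
L = |J - H|  [with J=-3, H=-3]  = 0
Without intervention: K = -2 if J >= 2 else 8  [with J=-3]  = 8; D = 2K + 2  [with K=8]  = 18; H = -D - 4  [with D=18]  = -22; L = |J - H|  [with J=-3, H=-22]  = 19.
Change = 0 − 19 = -19.

-19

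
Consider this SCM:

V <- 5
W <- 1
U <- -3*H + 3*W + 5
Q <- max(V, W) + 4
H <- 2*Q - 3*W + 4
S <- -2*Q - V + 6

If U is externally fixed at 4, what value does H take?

do(U=4) replaces the equation U <- -3*H + 3*W + 5 with the constant U = 4.
No directed path runs from U to H, so H keeps its natural value.
Q = max(V, W) + 4  [with V=5, W=1]  = 9
H = 2*Q - 3*W + 4  [with Q=9, W=1]  = 19

19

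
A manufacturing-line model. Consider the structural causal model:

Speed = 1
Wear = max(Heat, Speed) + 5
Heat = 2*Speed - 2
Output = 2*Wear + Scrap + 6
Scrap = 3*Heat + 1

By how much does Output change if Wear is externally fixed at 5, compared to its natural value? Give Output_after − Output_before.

do(Wear=5) replaces the equation Wear = max(Heat, Speed) + 5 with the constant Wear = 5.
Heat = 2*Speed - 2  [with Speed=1]  = 0
Scrap = 3*Heat + 1  [with Heat=0]  = 1
Output = 2*Wear + Scrap + 6  [with Wear=5, Scrap=1]  = 17
Without intervention: Heat = 2*Speed - 2  [with Speed=1]  = 0; Wear = max(Heat, Speed) + 5  [with Heat=0, Speed=1]  = 6; Scrap = 3*Heat + 1  [with Heat=0]  = 1; Output = 2*Wear + Scrap + 6  [with Wear=6, Scrap=1]  = 19.
Change = 17 − 19 = -2.

-2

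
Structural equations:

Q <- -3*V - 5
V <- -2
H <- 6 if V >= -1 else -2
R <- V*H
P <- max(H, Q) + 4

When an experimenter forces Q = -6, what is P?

2

Intervening sets Q = -6 and removes its equation (Q <- -3*V - 5).
H = 6 if V >= -1 else -2  [with V=-2]  = -2
P = max(H, Q) + 4  [with H=-2, Q=-6]  = 2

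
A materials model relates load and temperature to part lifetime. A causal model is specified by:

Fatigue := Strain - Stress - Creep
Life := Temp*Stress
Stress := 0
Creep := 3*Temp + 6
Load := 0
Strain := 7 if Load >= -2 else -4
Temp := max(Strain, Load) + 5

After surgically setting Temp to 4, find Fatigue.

-11

Under do(Temp=4), the mechanism Temp := max(Strain, Load) + 5 is discarded; Temp is fixed at 4.
Strain = 7 if Load >= -2 else -4  [with Load=0]  = 7
Creep = 3*Temp + 6  [with Temp=4]  = 18
Fatigue = Strain - Stress - Creep  [with Strain=7, Stress=0, Creep=18]  = -11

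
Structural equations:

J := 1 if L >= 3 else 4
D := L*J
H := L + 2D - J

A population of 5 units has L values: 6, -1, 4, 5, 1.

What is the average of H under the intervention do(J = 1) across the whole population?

8

The intervention sets J=1 in all 5 units regardless of L. Recomputing H per unit gives 17, -4, 11, 14, 2; average 8.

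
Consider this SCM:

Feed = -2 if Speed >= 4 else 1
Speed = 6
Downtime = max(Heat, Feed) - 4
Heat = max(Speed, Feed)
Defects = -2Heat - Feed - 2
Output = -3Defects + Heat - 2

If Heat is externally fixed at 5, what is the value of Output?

33

do(Heat=5) replaces the equation Heat = max(Speed, Feed) with the constant Heat = 5.
Feed = -2 if Speed >= 4 else 1  [with Speed=6]  = -2
Defects = -2Heat - Feed - 2  [with Heat=5, Feed=-2]  = -10
Output = -3Defects + Heat - 2  [with Defects=-10, Heat=5]  = 33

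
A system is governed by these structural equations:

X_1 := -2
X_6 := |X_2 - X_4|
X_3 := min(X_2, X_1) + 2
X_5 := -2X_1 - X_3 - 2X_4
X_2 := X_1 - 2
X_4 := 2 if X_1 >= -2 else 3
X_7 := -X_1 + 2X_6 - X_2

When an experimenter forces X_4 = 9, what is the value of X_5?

Intervening sets X_4 = 9 and removes its equation (X_4 := 2 if X_1 >= -2 else 3).
X_2 = X_1 - 2  [with X_1=-2]  = -4
X_3 = min(X_2, X_1) + 2  [with X_2=-4, X_1=-2]  = -2
X_5 = -2X_1 - X_3 - 2X_4  [with X_1=-2, X_3=-2, X_4=9]  = -12

-12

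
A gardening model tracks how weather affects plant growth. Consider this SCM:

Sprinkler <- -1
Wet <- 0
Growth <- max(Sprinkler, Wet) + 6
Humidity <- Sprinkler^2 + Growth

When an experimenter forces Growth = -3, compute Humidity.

-2

The intervention breaks the incoming arrows to Growth: Growth <- max(Sprinkler, Wet) + 6 no longer applies, and Growth = -3.
Humidity = Sprinkler^2 + Growth  [with Sprinkler=-1, Growth=-3]  = -2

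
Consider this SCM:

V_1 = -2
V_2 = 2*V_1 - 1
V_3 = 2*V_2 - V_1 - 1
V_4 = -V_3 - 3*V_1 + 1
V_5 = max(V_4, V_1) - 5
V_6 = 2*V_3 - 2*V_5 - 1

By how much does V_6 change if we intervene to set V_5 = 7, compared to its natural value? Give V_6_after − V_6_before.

The intervention breaks the incoming arrows to V_5: V_5 = max(V_4, V_1) - 5 no longer applies, and V_5 = 7.
V_2 = 2*V_1 - 1  [with V_1=-2]  = -5
V_3 = 2*V_2 - V_1 - 1  [with V_2=-5, V_1=-2]  = -9
V_6 = 2*V_3 - 2*V_5 - 1  [with V_3=-9, V_5=7]  = -33
Without intervention: V_2 = 2*V_1 - 1  [with V_1=-2]  = -5; V_3 = 2*V_2 - V_1 - 1  [with V_2=-5, V_1=-2]  = -9; V_4 = -V_3 - 3*V_1 + 1  [with V_3=-9, V_1=-2]  = 16; V_5 = max(V_4, V_1) - 5  [with V_4=16, V_1=-2]  = 11; V_6 = 2*V_3 - 2*V_5 - 1  [with V_3=-9, V_5=11]  = -41.
Change = -33 − (-41) = 8.

8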